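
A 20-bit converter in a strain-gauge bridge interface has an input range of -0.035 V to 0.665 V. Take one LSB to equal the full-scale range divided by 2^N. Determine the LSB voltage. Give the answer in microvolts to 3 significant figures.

Full-scale range = 0.665 V − (-0.035 V) = 0.7 V.
2^20 = 1048576 levels.
One LSB is 0.7 V / 1048576 = 0.668 µV.

0.668 µV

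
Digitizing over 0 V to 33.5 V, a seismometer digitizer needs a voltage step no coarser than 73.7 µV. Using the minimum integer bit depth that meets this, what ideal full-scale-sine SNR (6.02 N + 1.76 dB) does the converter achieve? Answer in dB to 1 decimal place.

Span = 33.5 V.
Levels needed ≥ 33.5/73.7 µV = 454500. 2^19 = 524288 suffices, so N_min = 19.
Ideal SNR at N = 19: 6.02·19 + 1.76 = 116.1 dB.

116.1 dB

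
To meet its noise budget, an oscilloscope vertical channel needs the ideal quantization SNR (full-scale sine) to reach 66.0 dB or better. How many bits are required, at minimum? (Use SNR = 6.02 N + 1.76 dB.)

11 bits

6.02 N + 1.76 ≥ 66.0 gives N ≥ 10.671, so the minimum integer is 11.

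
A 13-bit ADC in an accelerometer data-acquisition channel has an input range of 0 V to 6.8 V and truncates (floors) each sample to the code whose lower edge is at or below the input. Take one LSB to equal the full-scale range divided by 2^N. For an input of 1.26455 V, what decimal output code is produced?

Full-scale range = 6.8 V. LSB = 6.8 V / 2^13 ≈ 0.8301 mV.
code = ⌊(V_in − V_min)/LSB⌋ = ⌊(V_in − V_min) × 2^13 / range⌋
     = ⌊(1.26455 − (0)) × 8192 / 6.8⌋ = ⌊1.26455 × 8192/6.8⌋
     = ⌊1523.411⌋ = 1523.

1523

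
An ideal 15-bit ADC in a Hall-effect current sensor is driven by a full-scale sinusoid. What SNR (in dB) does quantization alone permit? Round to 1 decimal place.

6.02(15) + 1.76 = 90.30 + 1.76 = 92.06 dB.

92.1 dB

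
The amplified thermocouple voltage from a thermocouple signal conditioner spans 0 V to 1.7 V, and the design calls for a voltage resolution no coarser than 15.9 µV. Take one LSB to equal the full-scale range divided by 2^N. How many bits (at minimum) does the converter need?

Full-scale range = 1.7 V.
Required number of levels: 1.7/15.9 µV = 106920; smallest N with 2^N ≥ that is 17.

17 bits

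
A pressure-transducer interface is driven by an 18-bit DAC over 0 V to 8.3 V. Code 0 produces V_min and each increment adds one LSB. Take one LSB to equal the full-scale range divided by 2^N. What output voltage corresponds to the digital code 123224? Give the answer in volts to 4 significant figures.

Full-scale range = 8.3 V. LSB = 8.3 V / 2^18.
V_out = 0 + 123224 × (8.3/262144) V
      = 0 + 3.90152 = 3.90152 V.

3.902 V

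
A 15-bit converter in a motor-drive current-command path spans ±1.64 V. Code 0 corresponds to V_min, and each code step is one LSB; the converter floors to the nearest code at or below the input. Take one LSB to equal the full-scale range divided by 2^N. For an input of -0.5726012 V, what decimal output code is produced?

Span: 1.64 V − (-1.64 V) = 3.28 V. LSB = 3.28 V / 2^15 ≈ 100.1 µV.
(V_in − V_min) × 2^15/range = (-0.5726012 − (-1.64)) × 32768/3.28 = 10663.574.
Floor → code = 10663.

10663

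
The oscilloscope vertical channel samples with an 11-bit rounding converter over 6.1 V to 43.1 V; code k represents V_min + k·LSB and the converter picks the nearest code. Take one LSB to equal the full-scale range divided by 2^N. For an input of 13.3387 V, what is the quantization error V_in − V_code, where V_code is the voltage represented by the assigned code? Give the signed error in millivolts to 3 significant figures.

Range = 43.1 − (6.1) = 37 V. LSB = 37 V / 2^11 ≈ 18.07 mV.
Position in LSBs: (13.3387 − (6.1)) × 2048/37 = 400.6718; rounding gives k = 401.
V_code = V_min + k × range/2^11 = 6.1 + 401 × 37/2048 = 13.34462891 V.
V_in − V_code = 13.3387 − (13.34462891) = −5.93 mV.

−5.93 mV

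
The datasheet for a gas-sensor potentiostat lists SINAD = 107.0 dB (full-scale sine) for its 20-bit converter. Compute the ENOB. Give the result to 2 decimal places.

17.48 bits

(107.0 − 1.76) / 6.02 = 105.24/6.02 = 17.4817 effective bits.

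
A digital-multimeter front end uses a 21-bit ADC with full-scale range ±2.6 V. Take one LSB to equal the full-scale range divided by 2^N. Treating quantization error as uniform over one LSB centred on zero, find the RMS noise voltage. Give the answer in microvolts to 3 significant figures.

Range = 2.6 − (-2.6) = 5.2 V.
LSB = 5.2 V / 2^21 = 2.4796 µV.
σ_q = LSB/√12 = 2.4796 µV/3.4641 = 0.716 µV.

0.716 µV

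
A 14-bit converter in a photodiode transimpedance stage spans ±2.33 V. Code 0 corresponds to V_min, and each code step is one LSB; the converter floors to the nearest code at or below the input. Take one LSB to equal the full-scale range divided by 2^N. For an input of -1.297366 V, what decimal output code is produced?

3630

The full-scale span is 2.33 − (-2.33) = 4.66 V. LSB = 4.66 V / 2^14 ≈ 284.4 µV.
V_in − V_min = -1.297366 − (-2.33) = 1.032634 V.
Divide by LSB: 1.032634 × 16384/4.66 = 3630.6171.
Truncating gives code 3630.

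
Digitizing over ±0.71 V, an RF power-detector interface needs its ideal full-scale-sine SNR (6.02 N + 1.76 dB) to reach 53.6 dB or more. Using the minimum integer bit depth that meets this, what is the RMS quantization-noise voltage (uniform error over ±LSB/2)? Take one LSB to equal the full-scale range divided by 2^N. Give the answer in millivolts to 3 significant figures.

0.801 mV

Full-scale range = 0.71 V − (-0.71 V) = 1.42 V.
6.02 N + 1.76 ≥ 53.6 gives N ≥ 8.611, so the minimum integer is 9.
One LSB is 1.42 V / 512 = 2.7734 mV.
RMS noise = LSB/√12 = 0.801 mV.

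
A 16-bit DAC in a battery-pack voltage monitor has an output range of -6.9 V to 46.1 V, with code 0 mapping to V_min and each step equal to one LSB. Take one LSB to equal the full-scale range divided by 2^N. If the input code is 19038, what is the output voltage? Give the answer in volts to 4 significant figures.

The full-scale span is 46.1 − (-6.9) = 53 V. LSB = 53 V / 2^16.
V_out = V_min + code × LSB = -6.9 V + 19038 × 53 V / 65536
      = -6.9 + 15.3963 = 8.49633 V.

8.496 V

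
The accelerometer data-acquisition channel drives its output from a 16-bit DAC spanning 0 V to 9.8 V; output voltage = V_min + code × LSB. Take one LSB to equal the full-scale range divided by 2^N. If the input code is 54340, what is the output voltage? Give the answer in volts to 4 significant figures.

Full-scale range = 9.8 V. LSB = 9.8 V / 2^16.
V_out = 0 + 54340 × (9.8/65536) V
      = 0 V + 8.12579 V = 8.12579 V.

8.126 V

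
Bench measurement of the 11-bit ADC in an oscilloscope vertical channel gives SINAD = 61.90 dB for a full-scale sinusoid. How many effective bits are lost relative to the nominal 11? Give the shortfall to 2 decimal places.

N_eff = (61.90 − 1.76)/6.02 = 9.9900 bits.
Lost resolution: 11 − 9.9900 = 1.0100 bits.

1.01 bits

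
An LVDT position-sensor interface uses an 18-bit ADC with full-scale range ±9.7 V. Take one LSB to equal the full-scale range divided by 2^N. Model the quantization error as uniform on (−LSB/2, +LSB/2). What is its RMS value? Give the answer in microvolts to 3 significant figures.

21.4 µV

Full-scale range = 9.7 V − (-9.7 V) = 19.4 V.
Step size = 19.4/262144 V = 74.005 µV.
RMS of a uniform error over width LSB is LSB/√12 = 21.4 µV.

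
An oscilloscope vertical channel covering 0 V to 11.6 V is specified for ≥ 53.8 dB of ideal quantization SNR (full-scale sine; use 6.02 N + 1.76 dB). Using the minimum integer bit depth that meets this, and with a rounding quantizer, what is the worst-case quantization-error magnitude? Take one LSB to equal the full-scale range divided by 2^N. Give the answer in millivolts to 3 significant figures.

11.3 mV

Span = 11.6 V.
Required N = ⌈(53.8 − 1.76)/6.02⌉ = ⌈8.645⌉ = 9.
Step size = 11.6/512 V = 22.656 mV.
|e|_max = LSB/2 = 11.3 mV.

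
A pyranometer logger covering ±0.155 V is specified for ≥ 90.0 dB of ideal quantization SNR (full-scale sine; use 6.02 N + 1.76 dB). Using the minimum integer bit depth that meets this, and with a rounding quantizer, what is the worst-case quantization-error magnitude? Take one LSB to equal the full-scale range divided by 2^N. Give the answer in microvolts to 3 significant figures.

4.73 µV

Span: 0.155 V − (-0.155 V) = 0.31 V.
Required N = ⌈(90.0 − 1.76)/6.02⌉ = ⌈14.658⌉ = 15.
LSB = 0.31 V ÷ 2^15 = 0.31/32768 V = 9.4604 µV.
Max error for round-to-nearest is LSB/2 = 4.73 µV.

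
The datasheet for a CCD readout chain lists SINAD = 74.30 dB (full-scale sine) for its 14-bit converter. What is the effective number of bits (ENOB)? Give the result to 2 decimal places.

12.05 bits

ENOB = (74.30 − 1.76)/6.02 = 12.0498 bits.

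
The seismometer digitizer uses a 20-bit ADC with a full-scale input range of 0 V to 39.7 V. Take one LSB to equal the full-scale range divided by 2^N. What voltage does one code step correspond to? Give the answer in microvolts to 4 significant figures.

V_FS = 39.7 V.
There are 2^20 = 1048576 steps.
Step size = 39.7/1048576 V = 37.86 µV.

37.86 µV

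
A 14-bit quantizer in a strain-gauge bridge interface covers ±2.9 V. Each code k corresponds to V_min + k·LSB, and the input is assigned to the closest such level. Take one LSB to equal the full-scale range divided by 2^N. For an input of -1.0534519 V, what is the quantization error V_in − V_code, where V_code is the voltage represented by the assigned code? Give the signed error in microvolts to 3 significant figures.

Range = 2.9 − (-2.9) = 5.8 V. LSB = 5.8 V / 2^14 ≈ 354.0 µV.
Position in LSBs: (-1.0534519 − (-2.9)) × 16384/5.8 = 5216.1800; rounding gives k = 5216.
V_code = V_min + k × range/2^14 = -2.9 + 5216 × 5.8/16384 = -1.0535156250 V.
e = -1.0534519 − (-1.0535156250) = +63.7 µV.

+63.7 µV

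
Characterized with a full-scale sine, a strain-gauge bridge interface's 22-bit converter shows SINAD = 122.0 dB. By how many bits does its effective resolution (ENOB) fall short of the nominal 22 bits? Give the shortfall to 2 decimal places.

2.03 bits

Effective bits = (122.0 − 1.76)/6.02 = 19.9734.
Shortfall = 22 − 19.9734 = 2.0266 bits.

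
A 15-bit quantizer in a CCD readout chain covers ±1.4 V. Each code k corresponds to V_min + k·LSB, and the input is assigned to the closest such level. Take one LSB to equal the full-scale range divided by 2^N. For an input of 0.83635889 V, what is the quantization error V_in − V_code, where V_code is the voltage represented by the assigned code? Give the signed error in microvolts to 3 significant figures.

−18.1 µV

Full-scale range = 1.4 V − (-1.4 V) = 2.8 V. LSB = 2.8 V / 2^15 ≈ 85.45 µV.
(V_in − V_min)/LSB = (0.83635889 − (-1.4)) × 32768/2.8 = 26171.7886 → nearest code k = 26172.
V_code = V_min + k × range/2^15 = -1.4 + 26172 × 2.8/32768 = 0.83637695313 V.
V_in − V_code = 0.83635889 − (0.83637695313) = −18.1 µV.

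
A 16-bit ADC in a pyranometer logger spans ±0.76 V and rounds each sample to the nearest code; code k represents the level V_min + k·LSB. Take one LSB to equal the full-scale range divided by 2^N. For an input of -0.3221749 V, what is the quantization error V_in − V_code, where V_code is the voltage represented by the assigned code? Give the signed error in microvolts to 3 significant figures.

+4.06 µV

Span: 0.76 V − (-0.76 V) = 1.52 V. LSB = 1.52 V / 2^16 ≈ 23.19 µV.
(V_in − V_min)/LSB = (-0.3221749 − (-0.76)) × 65536/1.52 = 18877.1748 → nearest code k = 18877.
V_code = -0.76 + (18877/65536) × 1.52 = -0.32217895508 V.
V_in − V_code = -0.3221749 − (-0.32217895508) = +4.06 µV.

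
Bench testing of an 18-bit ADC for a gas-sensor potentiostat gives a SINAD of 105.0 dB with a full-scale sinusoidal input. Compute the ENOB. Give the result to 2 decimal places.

(105.0 − 1.76) / 6.02 = 103.24/6.02 = 17.1495 effective bits.

17.15 bits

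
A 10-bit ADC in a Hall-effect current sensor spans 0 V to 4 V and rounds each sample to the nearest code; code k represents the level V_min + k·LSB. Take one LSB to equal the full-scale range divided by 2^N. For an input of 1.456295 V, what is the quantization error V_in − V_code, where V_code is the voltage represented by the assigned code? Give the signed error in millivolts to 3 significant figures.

V_FS = 4 V. LSB = 4 V / 2^10 ≈ 3.906 mV.
(V_in − V_min)/LSB = (1.456295 − (0)) × 1024/4 = 372.8115 → nearest code k = 373.
V_code = 0 + (373/1024) × 4 = 1.457031250 V.
e = 1.456295 − (1.457031250) = −0.736 mV.

−0.736 mV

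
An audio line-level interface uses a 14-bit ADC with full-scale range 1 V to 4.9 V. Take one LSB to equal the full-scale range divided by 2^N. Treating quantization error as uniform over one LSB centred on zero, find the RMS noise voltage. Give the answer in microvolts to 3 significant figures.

68.7 µV

Span: 4.9 V − (1 V) = 3.9 V.
One LSB is 3.9 V / 16384 = 238.04 µV.
V_rms = LSB/√12 = 238.04 µV / √12 = 68.7 µV.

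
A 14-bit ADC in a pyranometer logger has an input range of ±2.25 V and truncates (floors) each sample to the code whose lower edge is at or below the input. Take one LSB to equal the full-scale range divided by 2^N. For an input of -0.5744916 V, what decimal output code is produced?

Full-scale range = 2.25 V − (-2.25 V) = 4.5 V. LSB = 4.5 V / 2^14 ≈ 274.7 µV.
(V_in − V_min) × 2^14/range = (-0.5744916 − (-2.25)) × 16384/4.5 = 6100.340.
Floor → code = 6100.

6100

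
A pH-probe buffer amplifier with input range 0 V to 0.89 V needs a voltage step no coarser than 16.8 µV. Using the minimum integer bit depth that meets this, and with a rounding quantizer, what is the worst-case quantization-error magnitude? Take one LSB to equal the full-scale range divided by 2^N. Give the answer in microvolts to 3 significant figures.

6.79 µV

Range is 0.89 V.
0.89 V / 16.8 µV = 52980. Since 2^15 = 32768 and 2^16 = 65536, N = 16.
LSB = 0.89 V / 2^16 = 13.580 µV.
Half an LSB is 6.79 µV.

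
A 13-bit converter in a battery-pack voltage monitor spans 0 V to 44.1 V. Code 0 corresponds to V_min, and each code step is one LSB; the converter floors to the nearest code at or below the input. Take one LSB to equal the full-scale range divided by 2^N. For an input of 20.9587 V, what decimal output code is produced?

3893

Full-scale range = 44.1 V. LSB = 44.1 V / 2^13 ≈ 5.383 mV.
code = ⌊(V_in − V_min)/LSB⌋ = ⌊(V_in − V_min) × 2^13 / range⌋
     = ⌊(20.9587 − (0)) × 8192 / 44.1⌋ = ⌊20.9587 × 8192/44.1⌋
     = ⌊3893.281⌋ = 3893.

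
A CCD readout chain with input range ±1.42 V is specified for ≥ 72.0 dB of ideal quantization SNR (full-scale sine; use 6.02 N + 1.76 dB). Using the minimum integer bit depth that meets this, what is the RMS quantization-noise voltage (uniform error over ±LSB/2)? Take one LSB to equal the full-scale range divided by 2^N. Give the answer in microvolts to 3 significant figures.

200 µV

Range = 1.42 − (-1.42) = 2.84 V.
6.02 N + 1.76 ≥ 72.0 gives N ≥ 11.668, so the minimum integer is 12.
LSB = 2.84 V ÷ 2^12 = 2.84/4096 V = 0.69336 mV.
RMS noise = LSB/√12 = 200 µV.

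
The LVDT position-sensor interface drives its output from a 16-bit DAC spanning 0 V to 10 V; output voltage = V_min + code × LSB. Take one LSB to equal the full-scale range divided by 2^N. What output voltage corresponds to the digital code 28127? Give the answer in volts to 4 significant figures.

4.292 V

Range is 10 V. LSB = 10 V / 2^16.
V_out = 0 + 28127 × (10/65536) V
      = 0 V + 4.29184 V = 4.29184 V.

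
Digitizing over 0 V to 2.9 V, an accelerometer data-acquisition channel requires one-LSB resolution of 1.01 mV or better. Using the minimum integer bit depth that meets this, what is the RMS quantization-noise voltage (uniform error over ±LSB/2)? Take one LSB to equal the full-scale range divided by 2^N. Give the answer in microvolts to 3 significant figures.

204 µV

Span = 2.9 V.
Required number of levels: 2.9/1.01 mV = 2871.3; smallest N with 2^N ≥ that is 12.
LSB = 2.9 V ÷ 2^12 = 2.9/4096 V = 0.70801 mV.
V_rms = LSB/√12 = 204 µV.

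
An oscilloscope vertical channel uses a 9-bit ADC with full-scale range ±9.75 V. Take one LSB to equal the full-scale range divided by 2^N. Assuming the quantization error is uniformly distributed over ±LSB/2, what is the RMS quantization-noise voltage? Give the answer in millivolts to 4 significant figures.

10.99 mV

The full-scale span is 9.75 − (-9.75) = 19.5 V.
One LSB is 19.5 V / 512 = 38.0859 mV.
V_rms = LSB/√12 = 38.0859 mV / √12 = 10.99 mV.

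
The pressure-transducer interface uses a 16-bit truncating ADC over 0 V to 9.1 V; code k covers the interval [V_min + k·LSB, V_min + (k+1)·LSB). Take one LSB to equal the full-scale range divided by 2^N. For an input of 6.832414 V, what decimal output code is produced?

V_FS = 9.1 V. LSB = 9.1 V / 2^16 ≈ 138.9 µV.
(V_in − V_min) × 2^16/range = (6.832414 − (0)) × 65536/9.1 = 49205.394.
Floor → code = 49205.

49205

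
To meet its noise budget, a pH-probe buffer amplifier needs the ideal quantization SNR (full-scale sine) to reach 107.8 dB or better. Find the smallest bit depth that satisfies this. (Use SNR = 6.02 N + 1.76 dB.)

N ≥ (107.8 − 1.76)/6.02 = 17.615 → N_min = 18.

18 bits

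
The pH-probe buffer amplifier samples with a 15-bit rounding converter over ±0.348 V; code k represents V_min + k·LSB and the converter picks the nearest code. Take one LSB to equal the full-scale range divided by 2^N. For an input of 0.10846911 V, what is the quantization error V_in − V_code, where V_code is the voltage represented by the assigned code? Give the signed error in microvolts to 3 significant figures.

−4.77 µV

Range = 0.348 − (-0.348) = 0.696 V. LSB = 0.696 V / 2^15 ≈ 21.24 µV.
(V_in − V_min)/LSB = (0.10846911 − (-0.348)) × 32768/0.696 = 21490.7756 → nearest code k = 21491.
V_code = V_min + k × range/2^15 = -0.348 + 21491 × 0.696/32768 = 0.10847387695 V.
V_in − V_code = 0.10846911 − (0.10847387695) = −4.77 µV.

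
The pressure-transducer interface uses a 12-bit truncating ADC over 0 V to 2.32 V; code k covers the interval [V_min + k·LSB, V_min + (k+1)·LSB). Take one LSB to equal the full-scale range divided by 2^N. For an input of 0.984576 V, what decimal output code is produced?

Full-scale range = 2.32 V. LSB = 2.32 V / 2^12 ≈ 0.5664 mV.
(V_in − V_min) × 2^12/range = (0.984576 − (0)) × 4096/2.32 = 1738.286.
Floor → code = 1738.

1738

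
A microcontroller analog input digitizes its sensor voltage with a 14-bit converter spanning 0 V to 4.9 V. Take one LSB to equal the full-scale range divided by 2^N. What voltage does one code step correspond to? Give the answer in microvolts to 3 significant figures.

V_FS = 4.9 V.
There are 2^14 = 16384 steps.
Step size = 4.9/16384 V = 299 µV.

299 µV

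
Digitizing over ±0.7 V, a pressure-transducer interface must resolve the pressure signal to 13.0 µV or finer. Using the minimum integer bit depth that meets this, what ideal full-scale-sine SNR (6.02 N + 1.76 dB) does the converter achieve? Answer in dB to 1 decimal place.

104.1 dB

Full-scale range = 0.7 V − (-0.7 V) = 1.4 V.
Required number of levels: 1.4/13.0 µV = 107690; smallest N with 2^N ≥ that is 17.
6.02(17) + 1.76 = 104.10 dB.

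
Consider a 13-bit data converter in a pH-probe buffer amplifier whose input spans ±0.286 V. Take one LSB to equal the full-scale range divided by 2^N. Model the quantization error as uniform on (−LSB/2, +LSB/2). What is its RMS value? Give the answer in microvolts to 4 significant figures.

20.16 µV

Span: 0.286 V − (-0.286 V) = 0.572 V.
LSB = 0.572 V / 2^13 = 69.8242 µV.
V_rms = LSB/√12 = 69.8242 µV / √12 = 20.16 µV.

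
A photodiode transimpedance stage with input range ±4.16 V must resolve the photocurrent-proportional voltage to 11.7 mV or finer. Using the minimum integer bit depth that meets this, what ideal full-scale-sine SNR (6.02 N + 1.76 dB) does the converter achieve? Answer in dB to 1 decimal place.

Range = 4.16 − (-4.16) = 8.32 V.
Required number of levels: 8.32/11.7 mV = 711.11; smallest N with 2^N ≥ that is 10.
6.02(10) + 1.76 = 61.96 dB.

62.0 dB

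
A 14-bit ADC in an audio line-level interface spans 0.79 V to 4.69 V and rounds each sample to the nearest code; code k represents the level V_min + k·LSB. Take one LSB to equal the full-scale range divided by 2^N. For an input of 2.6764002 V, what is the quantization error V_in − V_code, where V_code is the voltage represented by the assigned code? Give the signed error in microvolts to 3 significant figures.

The full-scale span is 4.69 − (0.79) = 3.9 V. LSB = 3.9 V / 2^14 ≈ 238.0 µV.
Position in LSBs: (2.6764002 − (0.79)) × 16384/3.9 = 7924.8156; rounding gives k = 7925.
V_code = 0.79 + (7925/16384) × 3.9 = 2.6764440918 V.
V_in − V_code = 2.6764002 − (2.6764440918) = −43.9 µV.

−43.9 µV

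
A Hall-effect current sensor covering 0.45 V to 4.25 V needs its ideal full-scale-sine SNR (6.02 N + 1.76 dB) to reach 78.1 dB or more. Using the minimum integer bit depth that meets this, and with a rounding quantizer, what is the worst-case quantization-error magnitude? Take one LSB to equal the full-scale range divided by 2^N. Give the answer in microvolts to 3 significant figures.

The full-scale span is 4.25 − (0.45) = 3.8 V.
6.02 N + 1.76 ≥ 78.1 gives N ≥ 12.681, so the minimum integer is 13.
LSB = 3.8 V ÷ 2^13 = 3.8/8192 V = 463.87 µV.
Half an LSB is 232 µV.

232 µV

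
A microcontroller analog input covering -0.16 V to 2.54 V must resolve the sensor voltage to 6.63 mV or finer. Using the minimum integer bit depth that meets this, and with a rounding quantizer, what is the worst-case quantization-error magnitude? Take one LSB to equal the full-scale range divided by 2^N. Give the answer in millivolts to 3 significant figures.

Range = 2.54 − (-0.16) = 2.7 V.
Levels needed ≥ 2.7/6.63 mV = 407.2. 2^9 = 512 suffices, so N_min = 9.
LSB = 2.7 V / 2^9 = 5.2734 mV.
|e|_max = LSB/2 = 2.64 mV.

2.64 mV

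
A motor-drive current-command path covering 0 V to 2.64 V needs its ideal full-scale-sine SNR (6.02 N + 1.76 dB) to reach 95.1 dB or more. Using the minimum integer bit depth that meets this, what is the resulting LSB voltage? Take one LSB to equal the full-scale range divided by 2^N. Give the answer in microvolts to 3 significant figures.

40.3 µV

V_FS = 2.64 V.
N ≥ (95.1 − 1.76)/6.02 = 15.505 → N_min = 16.
LSB = 2.64 V / 2^16 = 40.3 µV.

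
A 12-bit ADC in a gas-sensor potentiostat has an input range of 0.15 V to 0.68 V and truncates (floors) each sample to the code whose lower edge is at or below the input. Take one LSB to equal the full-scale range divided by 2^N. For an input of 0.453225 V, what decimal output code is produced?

Full-scale range = 0.68 V − (0.15 V) = 0.53 V. LSB = 0.53 V / 2^12 ≈ 129.4 µV.
V_in − V_min = 0.453225 − (0.15) = 0.303225 V.
Divide by LSB: 0.303225 × 4096/0.53 = 2343.4143.
Truncating gives code 2343.

2343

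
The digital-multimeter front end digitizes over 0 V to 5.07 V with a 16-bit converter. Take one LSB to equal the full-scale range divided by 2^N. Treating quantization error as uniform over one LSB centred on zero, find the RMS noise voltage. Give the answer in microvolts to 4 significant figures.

V_FS = 5.07 V.
One LSB is 5.07 V / 65536 = 77.3621 µV.
σ_q = LSB/√12 = 77.3621 µV/3.4641 = 22.33 µV.

22.33 µV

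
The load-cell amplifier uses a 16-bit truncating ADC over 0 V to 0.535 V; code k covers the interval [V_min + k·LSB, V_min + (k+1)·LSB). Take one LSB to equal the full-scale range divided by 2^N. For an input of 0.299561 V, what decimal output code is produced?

36695

V_FS = 0.535 V. LSB = 0.535 V / 2^16 ≈ 8.163 µV.
V_in − V_min = 0.299561 − (0) = 0.299561 V.
Divide by LSB: 0.299561 × 65536/0.535 = 36695.3826.
Truncating gives code 36695.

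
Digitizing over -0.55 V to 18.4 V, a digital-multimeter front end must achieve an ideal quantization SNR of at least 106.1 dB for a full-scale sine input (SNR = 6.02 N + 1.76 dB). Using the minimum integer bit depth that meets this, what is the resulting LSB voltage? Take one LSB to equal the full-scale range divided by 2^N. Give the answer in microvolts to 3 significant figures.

72.3 µV

Range = 18.4 − (-0.55) = 18.95 V.
Solving 6.02 N ≥ 106.1 − 1.76: N ≥ 17.332. Round up → N = 18.
LSB = 18.95 V ÷ 2^18 = 18.95/262144 V = 72.3 µV.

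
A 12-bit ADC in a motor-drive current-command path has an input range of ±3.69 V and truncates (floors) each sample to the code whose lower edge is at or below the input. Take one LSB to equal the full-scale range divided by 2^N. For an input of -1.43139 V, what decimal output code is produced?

Span: 3.69 V − (-3.69 V) = 7.38 V. LSB = 7.38 V / 2^12 ≈ 1.802 mV.
V_in − V_min = -1.43139 − (-3.69) = 2.25861 V.
Divide by LSB: 2.25861 × 4096/7.38 = 1253.5592.
Truncating gives code 1253.

1253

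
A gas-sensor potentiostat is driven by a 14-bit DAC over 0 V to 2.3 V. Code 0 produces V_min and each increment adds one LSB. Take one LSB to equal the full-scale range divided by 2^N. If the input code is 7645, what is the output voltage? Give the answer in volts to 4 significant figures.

1.073 V

Full-scale range = 2.3 V. LSB = 2.3 V / 2^14.
V_out = 0 + 7645 × (2.3/16384) V
      = 0 + 1.07321 = 1.07321 V.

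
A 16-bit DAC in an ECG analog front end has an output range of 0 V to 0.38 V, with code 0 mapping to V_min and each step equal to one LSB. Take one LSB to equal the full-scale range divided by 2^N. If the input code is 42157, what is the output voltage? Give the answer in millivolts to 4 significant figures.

Range is 0.38 V. LSB = 0.38 V / 2^16.
V_out = 0 + 42157 × (0.38/65536) V
      = 0 V + 0.244441 V = 0.244441 V.

244.4 mV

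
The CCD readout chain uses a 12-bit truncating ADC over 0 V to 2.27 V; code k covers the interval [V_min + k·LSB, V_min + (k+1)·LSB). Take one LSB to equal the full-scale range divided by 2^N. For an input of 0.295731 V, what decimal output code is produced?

V_FS = 2.27 V. LSB = 2.27 V / 2^12 ≈ 0.5542 mV.
V_in − V_min = 0.295731 − (0) = 0.295731 V.
Divide by LSB: 0.295731 × 4096/2.27 = 533.6186.
Truncating gives code 533.

533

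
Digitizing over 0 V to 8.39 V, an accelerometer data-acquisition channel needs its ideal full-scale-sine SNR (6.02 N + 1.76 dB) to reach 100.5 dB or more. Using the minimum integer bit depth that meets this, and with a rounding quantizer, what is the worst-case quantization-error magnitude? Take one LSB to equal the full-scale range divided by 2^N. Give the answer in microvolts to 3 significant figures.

Span = 8.39 V.
6.02 N + 1.76 ≥ 100.5 gives N ≥ 16.402, so the minimum integer is 17.
LSB = 8.39 V ÷ 2^17 = 8.39/131072 V = 64.011 µV.
|e|_max = LSB/2 = 32.0 µV.

32.0 µV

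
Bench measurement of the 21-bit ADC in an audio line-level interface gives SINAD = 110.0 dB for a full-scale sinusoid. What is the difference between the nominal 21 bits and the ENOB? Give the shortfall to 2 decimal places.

3.02 bits

Effective bits = (110.0 − 1.76)/6.02 = 17.9801.
21 − 17.9801 = 3.02 bits below nominal.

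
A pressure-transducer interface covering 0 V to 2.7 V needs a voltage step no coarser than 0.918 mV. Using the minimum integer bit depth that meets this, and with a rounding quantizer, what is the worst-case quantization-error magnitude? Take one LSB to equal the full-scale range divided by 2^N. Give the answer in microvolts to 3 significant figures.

330 µV

Span = 2.7 V.
2.7 V / 0.918 mV = 2941. Since 2^11 = 2048 and 2^12 = 4096, N = 12.
Step size = 2.7/4096 V = 0.65918 mV.
Half an LSB is 330 µV.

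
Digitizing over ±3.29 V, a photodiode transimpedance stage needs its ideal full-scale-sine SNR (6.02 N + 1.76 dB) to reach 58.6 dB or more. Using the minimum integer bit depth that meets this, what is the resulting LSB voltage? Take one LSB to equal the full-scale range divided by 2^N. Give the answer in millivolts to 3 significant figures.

6.43 mV

Range = 3.29 − (-3.29) = 6.58 V.
6.02 N + 1.76 ≥ 58.6 gives N ≥ 9.442, so the minimum integer is 10.
One LSB is 6.58 V / 1024 = 6.43 mV.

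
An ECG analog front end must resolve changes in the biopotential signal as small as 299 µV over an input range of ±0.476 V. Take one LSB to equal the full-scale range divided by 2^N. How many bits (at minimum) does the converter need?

The full-scale span is 0.476 − (-0.476) = 0.952 V.
Levels needed ≥ 0.952/299 µV = 3184. 2^12 = 4096 suffices, so N_min = 12.

12 bits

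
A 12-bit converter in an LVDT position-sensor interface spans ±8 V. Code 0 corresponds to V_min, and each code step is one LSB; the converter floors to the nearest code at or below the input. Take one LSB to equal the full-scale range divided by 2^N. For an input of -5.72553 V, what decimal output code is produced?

The full-scale span is 8 − (-8) = 16 V. LSB = 16 V / 2^12 ≈ 3.906 mV.
V_in − V_min = -5.72553 − (-8) = 2.27447 V.
Divide by LSB: 2.27447 × 4096/16 = 582.2643.
Truncating gives code 582.

582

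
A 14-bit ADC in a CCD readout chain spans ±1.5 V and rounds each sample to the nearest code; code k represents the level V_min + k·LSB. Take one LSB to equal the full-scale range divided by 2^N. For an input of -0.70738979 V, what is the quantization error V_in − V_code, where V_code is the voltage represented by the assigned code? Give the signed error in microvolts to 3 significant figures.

Full-scale range = 1.5 V − (-1.5 V) = 3 V. LSB = 3 V / 2^14 ≈ 183.1 µV.
Position in LSBs: (-0.70738979 − (-1.5)) × 16384/3 = 4328.7086; rounding gives k = 4329.
V_code = V_min + k × range/2^14 = -1.5 + 4329 × 3/16384 = -0.70733642578 V.
V_in − V_code = -0.70738979 − (-0.70733642578) = −53.4 µV.

−53.4 µV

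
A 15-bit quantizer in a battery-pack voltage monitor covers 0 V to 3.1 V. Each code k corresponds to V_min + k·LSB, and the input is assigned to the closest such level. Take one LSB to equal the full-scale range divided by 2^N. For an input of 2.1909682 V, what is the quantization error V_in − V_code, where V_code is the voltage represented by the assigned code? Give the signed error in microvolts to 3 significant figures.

+22.8 µV

Full-scale range = 3.1 V. LSB = 3.1 V / 2^15 ≈ 94.60 µV.
Position in LSBs: (2.1909682 − (0)) × 32768/3.1 = 23159.2406; rounding gives k = 23159.
V_code = 0 + (23159/32768) × 3.1 = 2.1909454346 V.
V_in − V_code = 2.1909682 − (2.1909454346) = +22.8 µV.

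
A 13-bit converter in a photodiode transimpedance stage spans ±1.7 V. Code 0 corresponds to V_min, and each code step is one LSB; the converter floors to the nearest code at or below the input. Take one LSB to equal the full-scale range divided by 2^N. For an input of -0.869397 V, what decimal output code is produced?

The full-scale span is 1.7 − (-1.7) = 3.4 V. LSB = 3.4 V / 2^13 ≈ 415.0 µV.
code = ⌊(V_in − V_min)/LSB⌋ = ⌊(V_in − V_min) × 2^13 / range⌋
     = ⌊(-0.869397 − (-1.7)) × 8192 / 3.4⌋ = ⌊0.830603 × 8192/3.4⌋
     = ⌊2001.265⌋ = 2001.

2001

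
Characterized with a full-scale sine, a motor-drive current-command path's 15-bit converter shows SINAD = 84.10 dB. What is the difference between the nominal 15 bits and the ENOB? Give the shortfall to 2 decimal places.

Effective bits = (84.10 − 1.76)/6.02 = 13.6777.
Lost resolution: 15 − 13.6777 = 1.3223 bits.

1.32 bits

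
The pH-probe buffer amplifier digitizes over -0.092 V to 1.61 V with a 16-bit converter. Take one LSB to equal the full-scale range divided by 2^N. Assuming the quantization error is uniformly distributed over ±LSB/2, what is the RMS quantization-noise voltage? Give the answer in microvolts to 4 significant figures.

Full-scale range = 1.61 V − (-0.092 V) = 1.702 V.
One LSB is 1.702 V / 65536 = 25.9705 µV.
For a uniform distribution on [−LSB/2, +LSB/2], V_rms = LSB/√12 = 25.9705 µV/3.4641 = 7.497 µV.

7.497 µV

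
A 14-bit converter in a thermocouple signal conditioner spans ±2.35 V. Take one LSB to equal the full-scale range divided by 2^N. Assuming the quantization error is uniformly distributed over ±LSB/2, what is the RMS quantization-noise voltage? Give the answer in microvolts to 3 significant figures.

Span: 2.35 V − (-2.35 V) = 4.7 V.
LSB = 4.7 V / 2^14 = 286.87 µV.
RMS of a uniform error over width LSB is LSB/√12 = 82.8 µV.

82.8 µV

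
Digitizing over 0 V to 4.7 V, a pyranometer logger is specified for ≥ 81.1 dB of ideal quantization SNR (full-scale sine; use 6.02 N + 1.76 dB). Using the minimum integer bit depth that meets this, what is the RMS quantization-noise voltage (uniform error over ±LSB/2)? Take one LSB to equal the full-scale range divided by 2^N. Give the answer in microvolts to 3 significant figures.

82.8 µV

Range is 4.7 V.
N ≥ (81.1 − 1.76)/6.02 = 13.179 → N_min = 14.
Step size = 4.7/16384 V = 286.87 µV.
σ_q = LSB/√12 = 286.87 µV/3.4641 = 82.8 µV.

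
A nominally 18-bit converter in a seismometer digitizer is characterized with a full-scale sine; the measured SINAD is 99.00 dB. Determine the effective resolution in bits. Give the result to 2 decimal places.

ENOB = (SINAD − 1.76) / 6.02 = (99.00 − 1.76) / 6.02 = 97.24 / 6.02 = 16.1528.

16.15 bits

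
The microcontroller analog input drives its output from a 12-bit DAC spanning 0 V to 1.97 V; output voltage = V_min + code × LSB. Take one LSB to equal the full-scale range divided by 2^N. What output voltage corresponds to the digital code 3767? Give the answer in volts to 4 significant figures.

1.812 V

Range is 1.97 V. LSB = 1.97 V / 2^12.
V_out = 0 + 3767 × (1.97/4096) V
      = 0 V + 1.81177 V = 1.81177 V.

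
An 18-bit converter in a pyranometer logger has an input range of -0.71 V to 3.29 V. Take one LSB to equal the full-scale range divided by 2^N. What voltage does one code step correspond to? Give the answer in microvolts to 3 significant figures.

The full-scale span is 3.29 − (-0.71) = 4 V.
There are 2^18 = 262144 steps.
LSB = 4 V / 2^18 = 15.3 µV.

15.3 µV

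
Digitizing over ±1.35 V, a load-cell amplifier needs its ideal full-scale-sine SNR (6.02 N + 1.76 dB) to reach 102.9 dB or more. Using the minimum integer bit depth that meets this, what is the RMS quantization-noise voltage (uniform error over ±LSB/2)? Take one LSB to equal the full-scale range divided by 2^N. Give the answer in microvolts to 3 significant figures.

Full-scale range = 1.35 V − (-1.35 V) = 2.7 V.
Solving 6.02 N ≥ 102.9 − 1.76: N ≥ 16.801. Round up → N = 17.
LSB = 2.7 V ÷ 2^17 = 2.7/131072 V = 20.599 µV.
RMS noise = LSB/√12 = 5.95 µV.

5.95 µV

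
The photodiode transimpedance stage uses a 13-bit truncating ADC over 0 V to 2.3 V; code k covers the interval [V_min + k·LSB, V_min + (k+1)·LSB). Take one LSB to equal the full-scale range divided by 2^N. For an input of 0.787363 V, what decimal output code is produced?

V_FS = 2.3 V. LSB = 2.3 V / 2^13 ≈ 280.8 µV.
(V_in − V_min) × 2^13/range = (0.787363 − (0)) × 8192/2.3 = 2804.382.
Floor → code = 2804.

2804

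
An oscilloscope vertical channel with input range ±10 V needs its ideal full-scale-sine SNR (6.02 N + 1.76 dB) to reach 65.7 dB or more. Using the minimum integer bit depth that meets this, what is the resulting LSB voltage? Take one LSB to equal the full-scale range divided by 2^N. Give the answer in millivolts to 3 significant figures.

Full-scale range = 10 V − (-10 V) = 20 V.
Required N = ⌈(65.7 − 1.76)/6.02⌉ = ⌈10.621⌉ = 11.
Step size = 20/2048 V = 9.77 mV.

9.77 mV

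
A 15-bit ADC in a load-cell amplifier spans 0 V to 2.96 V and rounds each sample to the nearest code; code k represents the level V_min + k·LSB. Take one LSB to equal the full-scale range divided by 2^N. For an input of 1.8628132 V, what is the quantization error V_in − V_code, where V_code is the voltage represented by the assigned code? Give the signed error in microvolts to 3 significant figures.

−13.9 µV

Span = 2.96 V. LSB = 2.96 V / 2^15 ≈ 90.33 µV.
(V_in − V_min)/LSB = (1.8628132 − (0)) × 32768/2.96 = 20621.8456 → nearest code k = 20622.
V_code = V_min + k × range/2^15 = 0 + 20622 × 2.96/32768 = 1.8628271484 V.
V_in − V_code = 1.8628132 − (1.8628271484) = −13.9 µV.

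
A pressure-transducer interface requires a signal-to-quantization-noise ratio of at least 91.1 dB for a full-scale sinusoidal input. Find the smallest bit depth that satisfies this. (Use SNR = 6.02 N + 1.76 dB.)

6.02 N + 1.76 ≥ 91.1 gives N ≥ 14.841, so the minimum integer is 15.

15 bits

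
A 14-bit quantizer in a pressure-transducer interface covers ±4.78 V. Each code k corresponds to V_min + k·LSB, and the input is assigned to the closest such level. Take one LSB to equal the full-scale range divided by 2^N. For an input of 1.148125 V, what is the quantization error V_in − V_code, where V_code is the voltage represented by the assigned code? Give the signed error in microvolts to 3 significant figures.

Range = 4.78 − (-4.78) = 9.56 V. LSB = 9.56 V / 2^14 ≈ 0.5835 mV.
(V_in − V_min)/LSB = (1.148125 − (-4.78)) × 16384/9.56 = 10159.6653 → nearest code k = 10160.
V_code = V_min + k × range/2^14 = -4.78 + 10160 × 9.56/16384 = 1.1483203125 V.
V_in − V_code = 1.148125 − (1.1483203125) = −195 µV.

−195 µV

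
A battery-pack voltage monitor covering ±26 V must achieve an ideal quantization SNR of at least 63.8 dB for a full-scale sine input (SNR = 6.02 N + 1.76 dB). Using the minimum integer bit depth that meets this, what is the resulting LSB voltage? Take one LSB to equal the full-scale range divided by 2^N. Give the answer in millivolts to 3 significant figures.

The full-scale span is 26 − (-26) = 52 V.
Solving 6.02 N ≥ 63.8 − 1.76: N ≥ 10.306. Round up → N = 11.
LSB = 52 V ÷ 2^11 = 52/2048 V = 25.4 mV.

25.4 mV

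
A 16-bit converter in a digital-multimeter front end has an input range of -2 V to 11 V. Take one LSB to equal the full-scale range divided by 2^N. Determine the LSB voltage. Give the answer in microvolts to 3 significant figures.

198 µV

Range = 11 − (-2) = 13 V.
There are 2^16 = 65536 steps.
LSB = 13 V / 2^16 = 198 µV.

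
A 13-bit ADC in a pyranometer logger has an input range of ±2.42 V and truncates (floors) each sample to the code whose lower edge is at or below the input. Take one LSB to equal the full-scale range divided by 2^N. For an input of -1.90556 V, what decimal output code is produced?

Full-scale range = 2.42 V − (-2.42 V) = 4.84 V. LSB = 4.84 V / 2^13 ≈ 0.5908 mV.
V_in − V_min = -1.90556 − (-2.42) = 0.51444 V.
Divide by LSB: 0.51444 × 8192/4.84 = 870.7216.
Truncating gives code 870.

870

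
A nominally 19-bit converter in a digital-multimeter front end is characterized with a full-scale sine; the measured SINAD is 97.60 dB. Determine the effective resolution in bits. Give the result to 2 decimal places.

15.92 bits

Inverting SNR = 6.02 N + 1.76: N_eff = (97.60 − 1.76)/6.02 = 15.9203.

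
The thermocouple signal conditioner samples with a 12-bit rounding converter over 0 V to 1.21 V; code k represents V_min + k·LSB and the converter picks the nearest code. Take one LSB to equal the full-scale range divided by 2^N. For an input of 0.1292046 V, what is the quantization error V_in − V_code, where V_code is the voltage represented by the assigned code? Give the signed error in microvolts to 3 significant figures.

+110 µV

V_FS = 1.21 V. LSB = 1.21 V / 2^12 ≈ 295.4 µV.
(V_in − V_min)/LSB = (0.1292046 − (0)) × 4096/1.21 = 437.3736 → nearest code k = 437.
V_code = 0 + (437/4096) × 1.21 = 0.1290942383 V.
e = 0.1292046 − (0.1290942383) = +110 µV.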